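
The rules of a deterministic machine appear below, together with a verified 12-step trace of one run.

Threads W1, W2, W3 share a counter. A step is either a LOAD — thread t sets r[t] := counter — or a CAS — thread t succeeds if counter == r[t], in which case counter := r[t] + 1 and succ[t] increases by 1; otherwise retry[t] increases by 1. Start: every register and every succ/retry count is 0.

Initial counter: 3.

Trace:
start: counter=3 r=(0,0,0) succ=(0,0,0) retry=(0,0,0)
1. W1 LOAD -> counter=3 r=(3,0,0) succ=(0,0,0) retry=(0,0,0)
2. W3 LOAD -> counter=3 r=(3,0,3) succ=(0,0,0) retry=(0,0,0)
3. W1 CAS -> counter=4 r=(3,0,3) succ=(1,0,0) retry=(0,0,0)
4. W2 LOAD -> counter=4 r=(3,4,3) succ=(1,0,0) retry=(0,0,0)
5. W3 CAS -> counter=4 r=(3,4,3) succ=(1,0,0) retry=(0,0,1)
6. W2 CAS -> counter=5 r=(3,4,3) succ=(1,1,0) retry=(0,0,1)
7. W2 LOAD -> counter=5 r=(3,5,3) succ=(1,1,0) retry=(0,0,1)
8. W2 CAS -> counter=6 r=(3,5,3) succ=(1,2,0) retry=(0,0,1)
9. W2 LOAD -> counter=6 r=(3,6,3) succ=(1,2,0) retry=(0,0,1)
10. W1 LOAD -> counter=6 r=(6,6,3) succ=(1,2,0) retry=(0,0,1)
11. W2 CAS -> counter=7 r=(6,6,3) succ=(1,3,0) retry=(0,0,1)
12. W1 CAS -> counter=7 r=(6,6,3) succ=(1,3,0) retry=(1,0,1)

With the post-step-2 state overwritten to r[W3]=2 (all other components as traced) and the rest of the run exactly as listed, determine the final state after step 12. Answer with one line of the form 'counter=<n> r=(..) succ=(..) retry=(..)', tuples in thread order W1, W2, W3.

counter=7 r=(6,6,2) succ=(1,3,0) retry=(1,0,1)

state after step 2 := counter=3 r=(3,0,2) succ=(0,0,0) retry=(0,0,0)
3. W1 CAS -> counter=4 r=(3,0,2) succ=(1,0,0) retry=(0,0,0)
4. W2 LOAD -> counter=4 r=(3,4,2) succ=(1,0,0) retry=(0,0,0)
5. W3 CAS -> counter=4 r=(3,4,2) succ=(1,0,0) retry=(0,0,1)
6. W2 CAS -> counter=5 r=(3,4,2) succ=(1,1,0) retry=(0,0,1)
7. W2 LOAD -> counter=5 r=(3,5,2) succ=(1,1,0) retry=(0,0,1)
8. W2 CAS -> counter=6 r=(3,5,2) succ=(1,2,0) retry=(0,0,1)
9. W2 LOAD -> counter=6 r=(3,6,2) succ=(1,2,0) retry=(0,0,1)
10. W1 LOAD -> counter=6 r=(6,6,2) succ=(1,2,0) retry=(0,0,1)
11. W2 CAS -> counter=7 r=(6,6,2) succ=(1,3,0) retry=(0,0,1)
12. W1 CAS -> counter=7 r=(6,6,2) succ=(1,3,0) retry=(1,0,1)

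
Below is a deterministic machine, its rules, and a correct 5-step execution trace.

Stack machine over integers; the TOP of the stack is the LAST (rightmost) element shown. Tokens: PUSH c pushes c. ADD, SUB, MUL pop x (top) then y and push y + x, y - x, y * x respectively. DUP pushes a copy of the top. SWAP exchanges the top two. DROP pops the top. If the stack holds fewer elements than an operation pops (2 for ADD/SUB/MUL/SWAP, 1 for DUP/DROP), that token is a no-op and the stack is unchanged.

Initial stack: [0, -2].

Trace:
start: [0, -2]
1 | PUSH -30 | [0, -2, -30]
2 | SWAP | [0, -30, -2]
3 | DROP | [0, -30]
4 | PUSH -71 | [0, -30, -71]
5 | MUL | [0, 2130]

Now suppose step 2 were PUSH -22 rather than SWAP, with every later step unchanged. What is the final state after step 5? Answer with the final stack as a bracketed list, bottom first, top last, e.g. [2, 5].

[0, -2, 2130]

(re-executing from step 2 with the substitution; state before step 2: [0, -2, -30])
2 | PUSH -22 | [0, -2, -30, -22]
3 | DROP | [0, -2, -30]
4 | PUSH -71 | [0, -2, -30, -71]
5 | MUL | [0, -2, 2130]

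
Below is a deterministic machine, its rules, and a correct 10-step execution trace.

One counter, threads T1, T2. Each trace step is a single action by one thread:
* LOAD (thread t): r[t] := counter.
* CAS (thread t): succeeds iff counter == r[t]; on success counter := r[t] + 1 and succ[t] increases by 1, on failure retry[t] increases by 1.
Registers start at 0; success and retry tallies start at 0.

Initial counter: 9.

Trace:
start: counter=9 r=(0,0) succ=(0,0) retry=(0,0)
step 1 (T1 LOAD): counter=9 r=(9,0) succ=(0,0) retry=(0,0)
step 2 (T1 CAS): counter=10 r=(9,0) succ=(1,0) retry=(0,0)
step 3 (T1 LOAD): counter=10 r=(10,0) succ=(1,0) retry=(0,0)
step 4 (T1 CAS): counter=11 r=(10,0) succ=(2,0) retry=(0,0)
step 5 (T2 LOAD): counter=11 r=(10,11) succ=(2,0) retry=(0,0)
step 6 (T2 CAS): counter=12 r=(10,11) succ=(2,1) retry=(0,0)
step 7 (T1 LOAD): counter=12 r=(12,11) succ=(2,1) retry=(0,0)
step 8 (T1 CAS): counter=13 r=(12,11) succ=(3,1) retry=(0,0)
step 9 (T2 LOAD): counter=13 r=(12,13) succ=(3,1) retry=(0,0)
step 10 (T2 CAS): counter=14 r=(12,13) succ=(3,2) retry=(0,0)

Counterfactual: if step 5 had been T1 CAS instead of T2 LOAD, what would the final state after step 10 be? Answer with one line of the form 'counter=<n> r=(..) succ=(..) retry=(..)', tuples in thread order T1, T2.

counter=13 r=(11,12) succ=(3,1) retry=(1,1)

(re-executing from step 5 with the substitution; state before step 5: counter=11 r=(10,0) succ=(2,0) retry=(0,0))
step 5 (T1 CAS): counter=11 r=(10,0) succ=(2,0) retry=(1,0)
step 6 (T2 CAS): counter=11 r=(10,0) succ=(2,0) retry=(1,1)
step 7 (T1 LOAD): counter=11 r=(11,0) succ=(2,0) retry=(1,1)
step 8 (T1 CAS): counter=12 r=(11,0) succ=(3,0) retry=(1,1)
step 9 (T2 LOAD): counter=12 r=(11,12) succ=(3,0) retry=(1,1)
step 10 (T2 CAS): counter=13 r=(11,12) succ=(3,1) retry=(1,1)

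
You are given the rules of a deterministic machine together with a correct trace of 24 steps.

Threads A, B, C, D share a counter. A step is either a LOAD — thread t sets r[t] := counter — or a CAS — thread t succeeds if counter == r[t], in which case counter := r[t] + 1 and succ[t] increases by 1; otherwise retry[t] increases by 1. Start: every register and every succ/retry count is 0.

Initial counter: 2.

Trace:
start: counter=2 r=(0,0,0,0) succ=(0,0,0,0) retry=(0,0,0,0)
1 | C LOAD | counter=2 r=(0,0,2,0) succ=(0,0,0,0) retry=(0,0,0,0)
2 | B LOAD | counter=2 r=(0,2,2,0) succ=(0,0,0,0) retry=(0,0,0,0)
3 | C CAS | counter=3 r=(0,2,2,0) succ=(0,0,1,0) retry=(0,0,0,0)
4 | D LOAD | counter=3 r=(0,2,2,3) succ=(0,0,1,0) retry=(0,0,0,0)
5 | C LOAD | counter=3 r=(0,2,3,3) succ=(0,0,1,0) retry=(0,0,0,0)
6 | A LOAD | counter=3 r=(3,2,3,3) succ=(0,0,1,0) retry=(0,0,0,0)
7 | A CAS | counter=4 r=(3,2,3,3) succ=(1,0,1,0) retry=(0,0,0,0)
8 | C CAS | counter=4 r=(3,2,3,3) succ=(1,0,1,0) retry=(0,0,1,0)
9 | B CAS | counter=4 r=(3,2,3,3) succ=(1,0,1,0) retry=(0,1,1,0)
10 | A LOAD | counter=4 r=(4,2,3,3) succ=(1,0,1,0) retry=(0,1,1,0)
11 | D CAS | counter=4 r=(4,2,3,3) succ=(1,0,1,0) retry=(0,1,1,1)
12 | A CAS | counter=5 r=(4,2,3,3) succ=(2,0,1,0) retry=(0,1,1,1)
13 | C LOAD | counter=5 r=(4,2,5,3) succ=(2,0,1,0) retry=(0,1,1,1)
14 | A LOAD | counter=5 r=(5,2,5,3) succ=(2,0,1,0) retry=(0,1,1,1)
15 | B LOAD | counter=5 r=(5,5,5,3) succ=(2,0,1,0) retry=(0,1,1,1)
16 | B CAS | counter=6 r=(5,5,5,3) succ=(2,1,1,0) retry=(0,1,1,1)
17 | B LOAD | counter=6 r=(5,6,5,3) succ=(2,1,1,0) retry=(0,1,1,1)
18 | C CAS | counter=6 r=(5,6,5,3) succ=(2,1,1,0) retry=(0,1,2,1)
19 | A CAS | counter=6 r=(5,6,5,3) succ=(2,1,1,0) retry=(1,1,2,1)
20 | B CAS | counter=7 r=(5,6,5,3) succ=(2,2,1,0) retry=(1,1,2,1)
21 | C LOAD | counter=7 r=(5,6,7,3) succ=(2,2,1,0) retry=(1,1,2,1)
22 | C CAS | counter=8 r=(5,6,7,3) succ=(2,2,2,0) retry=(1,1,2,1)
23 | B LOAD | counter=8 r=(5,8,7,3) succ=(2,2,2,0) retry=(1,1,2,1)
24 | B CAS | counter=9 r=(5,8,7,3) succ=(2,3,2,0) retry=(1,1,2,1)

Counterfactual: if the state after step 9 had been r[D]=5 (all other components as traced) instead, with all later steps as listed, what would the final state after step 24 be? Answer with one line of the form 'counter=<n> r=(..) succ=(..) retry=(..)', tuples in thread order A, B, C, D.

counter=9 r=(5,8,7,5) succ=(2,3,2,0) retry=(1,1,2,1)

state after step 9 := counter=4 r=(3,2,3,5) succ=(1,0,1,0) retry=(0,1,1,0)
10 | A LOAD | counter=4 r=(4,2,3,5) succ=(1,0,1,0) retry=(0,1,1,0)
11 | D CAS | counter=4 r=(4,2,3,5) succ=(1,0,1,0) retry=(0,1,1,1)
12 | A CAS | counter=5 r=(4,2,3,5) succ=(2,0,1,0) retry=(0,1,1,1)
13 | C LOAD | counter=5 r=(4,2,5,5) succ=(2,0,1,0) retry=(0,1,1,1)
14 | A LOAD | counter=5 r=(5,2,5,5) succ=(2,0,1,0) retry=(0,1,1,1)
15 | B LOAD | counter=5 r=(5,5,5,5) succ=(2,0,1,0) retry=(0,1,1,1)
16 | B CAS | counter=6 r=(5,5,5,5) succ=(2,1,1,0) retry=(0,1,1,1)
17 | B LOAD | counter=6 r=(5,6,5,5) succ=(2,1,1,0) retry=(0,1,1,1)
18 | C CAS | counter=6 r=(5,6,5,5) succ=(2,1,1,0) retry=(0,1,2,1)
19 | A CAS | counter=6 r=(5,6,5,5) succ=(2,1,1,0) retry=(1,1,2,1)
20 | B CAS | counter=7 r=(5,6,5,5) succ=(2,2,1,0) retry=(1,1,2,1)
21 | C LOAD | counter=7 r=(5,6,7,5) succ=(2,2,1,0) retry=(1,1,2,1)
22 | C CAS | counter=8 r=(5,6,7,5) succ=(2,2,2,0) retry=(1,1,2,1)
23 | B LOAD | counter=8 r=(5,8,7,5) succ=(2,2,2,0) retry=(1,1,2,1)
24 | B CAS | counter=9 r=(5,8,7,5) succ=(2,3,2,0) retry=(1,1,2,1)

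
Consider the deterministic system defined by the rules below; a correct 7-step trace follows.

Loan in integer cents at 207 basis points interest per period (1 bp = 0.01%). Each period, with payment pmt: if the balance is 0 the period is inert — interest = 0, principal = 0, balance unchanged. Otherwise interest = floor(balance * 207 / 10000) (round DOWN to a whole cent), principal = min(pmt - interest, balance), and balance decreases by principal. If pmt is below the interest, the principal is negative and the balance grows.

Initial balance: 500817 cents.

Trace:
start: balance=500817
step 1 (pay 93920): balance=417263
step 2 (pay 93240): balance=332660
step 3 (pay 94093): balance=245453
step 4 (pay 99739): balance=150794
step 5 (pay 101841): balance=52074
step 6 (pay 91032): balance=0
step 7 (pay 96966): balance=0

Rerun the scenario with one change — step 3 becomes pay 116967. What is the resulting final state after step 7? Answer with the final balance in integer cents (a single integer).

0

(re-executing from step 3 with the substitution; state before step 3: balance=332660)
step 3 (pay 116967): balance=222579
step 4 (pay 99739): balance=127447
step 5 (pay 101841): balance=28244
step 6 (pay 91032): balance=0
step 7 (pay 96966): balance=0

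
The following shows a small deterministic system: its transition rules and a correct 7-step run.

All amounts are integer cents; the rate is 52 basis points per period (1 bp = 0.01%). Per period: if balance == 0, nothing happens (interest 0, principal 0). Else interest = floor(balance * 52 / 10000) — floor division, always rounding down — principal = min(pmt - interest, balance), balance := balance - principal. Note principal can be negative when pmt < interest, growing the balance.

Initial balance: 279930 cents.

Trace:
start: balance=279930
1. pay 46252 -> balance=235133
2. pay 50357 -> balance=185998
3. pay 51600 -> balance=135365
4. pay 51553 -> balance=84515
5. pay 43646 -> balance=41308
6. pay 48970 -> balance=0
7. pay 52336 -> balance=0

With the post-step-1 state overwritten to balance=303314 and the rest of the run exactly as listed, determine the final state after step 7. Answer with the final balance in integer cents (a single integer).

state after step 1 := balance=303314
2. pay 50357 -> balance=254534
3. pay 51600 -> balance=204257
4. pay 51553 -> balance=153766
5. pay 43646 -> balance=110919
6. pay 48970 -> balance=62525
7. pay 52336 -> balance=10514

10514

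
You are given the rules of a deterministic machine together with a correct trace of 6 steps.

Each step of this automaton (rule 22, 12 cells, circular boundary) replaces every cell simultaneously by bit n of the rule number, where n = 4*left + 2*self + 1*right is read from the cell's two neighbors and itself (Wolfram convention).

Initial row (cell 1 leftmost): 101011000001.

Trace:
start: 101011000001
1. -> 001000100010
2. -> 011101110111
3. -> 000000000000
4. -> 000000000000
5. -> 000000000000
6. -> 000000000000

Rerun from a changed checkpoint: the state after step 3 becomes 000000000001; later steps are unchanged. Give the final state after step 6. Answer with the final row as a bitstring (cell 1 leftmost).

111000001110

state after step 3 := 000000000001
4. -> 100000000011
5. -> 010000000100
6. -> 111000001110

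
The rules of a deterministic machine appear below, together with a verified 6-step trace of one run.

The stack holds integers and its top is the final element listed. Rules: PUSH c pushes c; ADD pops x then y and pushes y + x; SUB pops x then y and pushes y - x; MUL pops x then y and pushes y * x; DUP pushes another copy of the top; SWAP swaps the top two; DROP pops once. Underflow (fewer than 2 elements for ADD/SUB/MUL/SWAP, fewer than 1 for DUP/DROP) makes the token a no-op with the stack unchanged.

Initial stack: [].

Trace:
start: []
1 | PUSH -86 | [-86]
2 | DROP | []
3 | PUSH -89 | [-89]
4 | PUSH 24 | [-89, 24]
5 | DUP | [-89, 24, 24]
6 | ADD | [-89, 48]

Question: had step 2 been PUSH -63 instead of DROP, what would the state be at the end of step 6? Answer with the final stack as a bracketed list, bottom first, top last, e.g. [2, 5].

(re-executing from step 2 with the substitution; state before step 2: [-86])
2 | PUSH -63 | [-86, -63]
3 | PUSH -89 | [-86, -63, -89]
4 | PUSH 24 | [-86, -63, -89, 24]
5 | DUP | [-86, -63, -89, 24, 24]
6 | ADD | [-86, -63, -89, 48]

[-86, -63, -89, 48]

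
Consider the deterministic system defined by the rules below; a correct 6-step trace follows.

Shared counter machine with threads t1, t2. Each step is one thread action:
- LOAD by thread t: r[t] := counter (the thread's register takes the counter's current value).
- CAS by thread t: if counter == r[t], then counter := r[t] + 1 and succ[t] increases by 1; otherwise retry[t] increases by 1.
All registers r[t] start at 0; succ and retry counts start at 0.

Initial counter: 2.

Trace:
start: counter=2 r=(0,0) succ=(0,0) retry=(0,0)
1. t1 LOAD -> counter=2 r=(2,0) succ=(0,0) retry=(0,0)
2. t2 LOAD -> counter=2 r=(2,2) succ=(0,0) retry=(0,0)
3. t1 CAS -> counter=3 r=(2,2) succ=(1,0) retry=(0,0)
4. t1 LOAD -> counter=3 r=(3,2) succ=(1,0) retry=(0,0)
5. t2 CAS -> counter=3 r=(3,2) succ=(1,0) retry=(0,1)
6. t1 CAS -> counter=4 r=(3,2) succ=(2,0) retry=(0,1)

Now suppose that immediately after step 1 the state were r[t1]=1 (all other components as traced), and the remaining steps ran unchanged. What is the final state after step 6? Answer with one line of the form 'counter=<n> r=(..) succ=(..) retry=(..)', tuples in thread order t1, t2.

state after step 1 := counter=2 r=(1,0) succ=(0,0) retry=(0,0)
2. t2 LOAD -> counter=2 r=(1,2) succ=(0,0) retry=(0,0)
3. t1 CAS -> counter=2 r=(1,2) succ=(0,0) retry=(1,0)
4. t1 LOAD -> counter=2 r=(2,2) succ=(0,0) retry=(1,0)
5. t2 CAS -> counter=3 r=(2,2) succ=(0,1) retry=(1,0)
6. t1 CAS -> counter=3 r=(2,2) succ=(0,1) retry=(2,0)

counter=3 r=(2,2) succ=(0,1) retry=(2,0)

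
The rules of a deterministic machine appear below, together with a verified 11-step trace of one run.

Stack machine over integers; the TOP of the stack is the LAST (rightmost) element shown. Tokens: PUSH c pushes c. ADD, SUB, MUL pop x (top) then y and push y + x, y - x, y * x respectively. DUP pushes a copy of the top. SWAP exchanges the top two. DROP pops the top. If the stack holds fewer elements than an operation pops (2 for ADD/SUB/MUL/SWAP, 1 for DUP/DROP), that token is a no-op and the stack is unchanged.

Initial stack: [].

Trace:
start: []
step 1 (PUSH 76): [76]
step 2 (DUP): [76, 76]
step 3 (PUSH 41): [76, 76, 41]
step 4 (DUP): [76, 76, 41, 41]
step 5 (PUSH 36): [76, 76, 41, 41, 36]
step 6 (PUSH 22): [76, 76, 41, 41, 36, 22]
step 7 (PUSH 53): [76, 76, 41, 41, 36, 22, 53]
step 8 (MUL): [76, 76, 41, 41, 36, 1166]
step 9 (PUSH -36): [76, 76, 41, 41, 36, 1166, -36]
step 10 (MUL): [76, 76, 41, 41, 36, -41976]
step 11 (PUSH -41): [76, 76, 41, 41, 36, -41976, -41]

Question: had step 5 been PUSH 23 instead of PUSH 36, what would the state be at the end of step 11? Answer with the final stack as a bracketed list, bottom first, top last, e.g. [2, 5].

[76, 76, 41, 41, 23, -41976, -41]

(re-executing from step 5 with the substitution; state before step 5: [76, 76, 41, 41])
step 5 (PUSH 23): [76, 76, 41, 41, 23]
step 6 (PUSH 22): [76, 76, 41, 41, 23, 22]
step 7 (PUSH 53): [76, 76, 41, 41, 23, 22, 53]
step 8 (MUL): [76, 76, 41, 41, 23, 1166]
step 9 (PUSH -36): [76, 76, 41, 41, 23, 1166, -36]
step 10 (MUL): [76, 76, 41, 41, 23, -41976]
step 11 (PUSH -41): [76, 76, 41, 41, 23, -41976, -41]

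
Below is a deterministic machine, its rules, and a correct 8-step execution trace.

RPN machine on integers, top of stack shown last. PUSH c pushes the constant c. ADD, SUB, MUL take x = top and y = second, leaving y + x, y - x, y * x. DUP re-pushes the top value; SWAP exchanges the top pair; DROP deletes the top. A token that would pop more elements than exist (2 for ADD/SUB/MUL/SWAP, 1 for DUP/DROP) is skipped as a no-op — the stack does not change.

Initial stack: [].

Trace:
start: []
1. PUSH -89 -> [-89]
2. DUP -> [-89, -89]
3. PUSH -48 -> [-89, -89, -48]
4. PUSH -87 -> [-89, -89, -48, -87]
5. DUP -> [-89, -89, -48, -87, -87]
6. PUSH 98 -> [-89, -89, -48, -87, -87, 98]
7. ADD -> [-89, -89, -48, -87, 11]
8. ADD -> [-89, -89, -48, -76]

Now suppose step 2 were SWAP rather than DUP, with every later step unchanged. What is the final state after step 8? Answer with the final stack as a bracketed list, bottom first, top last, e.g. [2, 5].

[-89, -48, -76]

(re-executing from step 2 with the substitution; state before step 2: [-89])
2. SWAP -> [-89]
3. PUSH -48 -> [-89, -48]
4. PUSH -87 -> [-89, -48, -87]
5. DUP -> [-89, -48, -87, -87]
6. PUSH 98 -> [-89, -48, -87, -87, 98]
7. ADD -> [-89, -48, -87, 11]
8. ADD -> [-89, -48, -76]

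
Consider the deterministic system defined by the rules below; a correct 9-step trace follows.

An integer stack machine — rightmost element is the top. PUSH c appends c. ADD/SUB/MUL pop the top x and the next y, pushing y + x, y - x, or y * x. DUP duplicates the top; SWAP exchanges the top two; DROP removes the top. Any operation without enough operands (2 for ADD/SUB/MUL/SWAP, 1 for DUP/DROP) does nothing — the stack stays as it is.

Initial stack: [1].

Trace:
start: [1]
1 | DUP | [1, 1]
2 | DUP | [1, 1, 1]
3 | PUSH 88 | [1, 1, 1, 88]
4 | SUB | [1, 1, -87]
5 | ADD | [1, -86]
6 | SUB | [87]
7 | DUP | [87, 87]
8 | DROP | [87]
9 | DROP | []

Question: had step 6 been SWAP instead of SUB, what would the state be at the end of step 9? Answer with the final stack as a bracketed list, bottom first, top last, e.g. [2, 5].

(re-executing from step 6 with the substitution; state before step 6: [1, -86])
6 | SWAP | [-86, 1]
7 | DUP | [-86, 1, 1]
8 | DROP | [-86, 1]
9 | DROP | [-86]

[-86]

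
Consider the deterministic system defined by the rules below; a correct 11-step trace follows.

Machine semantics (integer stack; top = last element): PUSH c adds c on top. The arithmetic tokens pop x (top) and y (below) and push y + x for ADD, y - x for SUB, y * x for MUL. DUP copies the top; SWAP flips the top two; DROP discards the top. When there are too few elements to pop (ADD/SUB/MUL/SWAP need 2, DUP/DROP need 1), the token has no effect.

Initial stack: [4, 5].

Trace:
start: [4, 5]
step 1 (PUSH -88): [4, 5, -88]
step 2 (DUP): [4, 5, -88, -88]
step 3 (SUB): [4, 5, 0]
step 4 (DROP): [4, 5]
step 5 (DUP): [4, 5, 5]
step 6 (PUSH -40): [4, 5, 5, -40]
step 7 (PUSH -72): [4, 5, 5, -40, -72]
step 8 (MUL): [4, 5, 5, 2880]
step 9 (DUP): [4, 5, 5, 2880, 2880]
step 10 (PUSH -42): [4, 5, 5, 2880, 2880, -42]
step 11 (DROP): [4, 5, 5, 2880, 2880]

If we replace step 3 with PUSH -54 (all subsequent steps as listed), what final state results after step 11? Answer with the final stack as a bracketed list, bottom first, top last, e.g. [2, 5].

[4, 5, -88, -88, -88, 2880, 2880]

(re-executing from step 3 with the substitution; state before step 3: [4, 5, -88, -88])
step 3 (PUSH -54): [4, 5, -88, -88, -54]
step 4 (DROP): [4, 5, -88, -88]
step 5 (DUP): [4, 5, -88, -88, -88]
step 6 (PUSH -40): [4, 5, -88, -88, -88, -40]
step 7 (PUSH -72): [4, 5, -88, -88, -88, -40, -72]
step 8 (MUL): [4, 5, -88, -88, -88, 2880]
step 9 (DUP): [4, 5, -88, -88, -88, 2880, 2880]
step 10 (PUSH -42): [4, 5, -88, -88, -88, 2880, 2880, -42]
step 11 (DROP): [4, 5, -88, -88, -88, 2880, 2880]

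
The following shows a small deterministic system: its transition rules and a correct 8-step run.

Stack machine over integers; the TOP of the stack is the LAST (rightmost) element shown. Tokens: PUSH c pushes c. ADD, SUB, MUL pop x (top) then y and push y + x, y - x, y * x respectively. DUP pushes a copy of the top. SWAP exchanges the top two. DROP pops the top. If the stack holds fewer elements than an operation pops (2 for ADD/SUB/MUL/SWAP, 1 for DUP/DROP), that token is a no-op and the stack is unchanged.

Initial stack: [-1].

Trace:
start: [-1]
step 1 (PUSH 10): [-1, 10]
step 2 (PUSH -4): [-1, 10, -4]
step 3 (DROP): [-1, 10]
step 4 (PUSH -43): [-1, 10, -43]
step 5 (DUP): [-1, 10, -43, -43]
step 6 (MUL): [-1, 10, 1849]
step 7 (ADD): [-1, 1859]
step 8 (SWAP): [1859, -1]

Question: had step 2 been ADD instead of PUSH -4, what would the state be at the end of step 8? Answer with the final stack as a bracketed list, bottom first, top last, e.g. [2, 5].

[1849]

(re-executing from step 2 with the substitution; state before step 2: [-1, 10])
step 2 (ADD): [9]
step 3 (DROP): []
step 4 (PUSH -43): [-43]
step 5 (DUP): [-43, -43]
step 6 (MUL): [1849]
step 7 (ADD): [1849]
step 8 (SWAP): [1849]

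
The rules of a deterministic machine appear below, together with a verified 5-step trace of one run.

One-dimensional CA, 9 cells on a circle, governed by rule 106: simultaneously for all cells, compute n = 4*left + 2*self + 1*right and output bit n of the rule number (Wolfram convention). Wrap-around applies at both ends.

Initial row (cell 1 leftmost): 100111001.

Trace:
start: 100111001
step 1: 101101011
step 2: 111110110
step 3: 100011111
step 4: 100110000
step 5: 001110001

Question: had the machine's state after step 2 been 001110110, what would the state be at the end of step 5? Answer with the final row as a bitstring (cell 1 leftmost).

100010101

state after step 2 := 001110110
step 3: 011011110
step 4: 111110010
step 5: 100010101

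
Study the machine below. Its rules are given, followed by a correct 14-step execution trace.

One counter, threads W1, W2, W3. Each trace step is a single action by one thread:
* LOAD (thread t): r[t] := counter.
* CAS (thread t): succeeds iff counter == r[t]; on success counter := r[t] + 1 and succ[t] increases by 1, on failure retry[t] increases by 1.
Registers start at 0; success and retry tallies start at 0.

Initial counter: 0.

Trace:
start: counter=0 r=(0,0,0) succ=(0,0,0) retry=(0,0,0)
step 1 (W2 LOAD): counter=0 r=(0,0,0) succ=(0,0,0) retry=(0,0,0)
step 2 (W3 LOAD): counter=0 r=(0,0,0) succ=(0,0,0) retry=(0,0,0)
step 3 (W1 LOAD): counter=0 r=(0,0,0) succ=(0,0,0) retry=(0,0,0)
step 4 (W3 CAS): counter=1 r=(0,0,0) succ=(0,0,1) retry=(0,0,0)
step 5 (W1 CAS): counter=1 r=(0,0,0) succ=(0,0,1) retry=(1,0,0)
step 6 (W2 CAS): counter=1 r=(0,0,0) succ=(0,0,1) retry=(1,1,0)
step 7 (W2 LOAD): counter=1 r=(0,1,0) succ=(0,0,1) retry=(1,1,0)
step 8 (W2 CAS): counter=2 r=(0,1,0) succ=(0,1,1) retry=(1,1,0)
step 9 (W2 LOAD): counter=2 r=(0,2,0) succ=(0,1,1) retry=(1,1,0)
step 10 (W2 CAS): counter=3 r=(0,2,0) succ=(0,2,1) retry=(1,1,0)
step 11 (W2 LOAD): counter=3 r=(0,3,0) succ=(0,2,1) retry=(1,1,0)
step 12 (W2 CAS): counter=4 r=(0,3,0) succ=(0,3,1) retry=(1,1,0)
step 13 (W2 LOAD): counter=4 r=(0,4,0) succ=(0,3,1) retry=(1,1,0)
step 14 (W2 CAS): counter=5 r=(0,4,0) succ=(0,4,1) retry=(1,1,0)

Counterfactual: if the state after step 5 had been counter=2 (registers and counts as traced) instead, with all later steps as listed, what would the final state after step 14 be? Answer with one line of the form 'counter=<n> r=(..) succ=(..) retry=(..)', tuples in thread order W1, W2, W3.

counter=6 r=(0,5,0) succ=(0,4,1) retry=(1,1,0)

state after step 5 := counter=2 r=(0,0,0) succ=(0,0,1) retry=(1,0,0)
step 6 (W2 CAS): counter=2 r=(0,0,0) succ=(0,0,1) retry=(1,1,0)
step 7 (W2 LOAD): counter=2 r=(0,2,0) succ=(0,0,1) retry=(1,1,0)
step 8 (W2 CAS): counter=3 r=(0,2,0) succ=(0,1,1) retry=(1,1,0)
step 9 (W2 LOAD): counter=3 r=(0,3,0) succ=(0,1,1) retry=(1,1,0)
step 10 (W2 CAS): counter=4 r=(0,3,0) succ=(0,2,1) retry=(1,1,0)
step 11 (W2 LOAD): counter=4 r=(0,4,0) succ=(0,2,1) retry=(1,1,0)
step 12 (W2 CAS): counter=5 r=(0,4,0) succ=(0,3,1) retry=(1,1,0)
step 13 (W2 LOAD): counter=5 r=(0,5,0) succ=(0,3,1) retry=(1,1,0)
step 14 (W2 CAS): counter=6 r=(0,5,0) succ=(0,4,1) retry=(1,1,0)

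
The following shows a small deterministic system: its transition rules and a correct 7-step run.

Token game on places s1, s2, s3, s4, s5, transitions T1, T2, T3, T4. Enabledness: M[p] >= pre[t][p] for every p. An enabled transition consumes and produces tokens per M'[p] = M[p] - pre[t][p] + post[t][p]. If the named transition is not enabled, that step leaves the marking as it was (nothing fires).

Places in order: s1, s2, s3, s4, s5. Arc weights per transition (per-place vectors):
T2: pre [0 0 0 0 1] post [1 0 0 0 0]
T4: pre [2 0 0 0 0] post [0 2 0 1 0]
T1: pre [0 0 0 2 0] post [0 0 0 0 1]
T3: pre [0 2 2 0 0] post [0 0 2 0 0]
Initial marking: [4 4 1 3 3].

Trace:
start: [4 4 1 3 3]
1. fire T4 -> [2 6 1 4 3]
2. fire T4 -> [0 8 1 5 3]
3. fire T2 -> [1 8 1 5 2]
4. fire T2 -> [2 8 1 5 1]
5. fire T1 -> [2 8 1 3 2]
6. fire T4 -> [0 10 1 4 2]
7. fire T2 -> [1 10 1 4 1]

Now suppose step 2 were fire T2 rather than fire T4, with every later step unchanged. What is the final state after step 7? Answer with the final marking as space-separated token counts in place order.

(re-executing from step 2 with the substitution; state before step 2: [2 6 1 4 3])
2. fire T2 -> [3 6 1 4 2]
3. fire T2 -> [4 6 1 4 1]
4. fire T2 -> [5 6 1 4 0]
5. fire T1 -> [5 6 1 2 1]
6. fire T4 -> [3 8 1 3 1]
7. fire T2 -> [4 8 1 3 0]

4 8 1 3 0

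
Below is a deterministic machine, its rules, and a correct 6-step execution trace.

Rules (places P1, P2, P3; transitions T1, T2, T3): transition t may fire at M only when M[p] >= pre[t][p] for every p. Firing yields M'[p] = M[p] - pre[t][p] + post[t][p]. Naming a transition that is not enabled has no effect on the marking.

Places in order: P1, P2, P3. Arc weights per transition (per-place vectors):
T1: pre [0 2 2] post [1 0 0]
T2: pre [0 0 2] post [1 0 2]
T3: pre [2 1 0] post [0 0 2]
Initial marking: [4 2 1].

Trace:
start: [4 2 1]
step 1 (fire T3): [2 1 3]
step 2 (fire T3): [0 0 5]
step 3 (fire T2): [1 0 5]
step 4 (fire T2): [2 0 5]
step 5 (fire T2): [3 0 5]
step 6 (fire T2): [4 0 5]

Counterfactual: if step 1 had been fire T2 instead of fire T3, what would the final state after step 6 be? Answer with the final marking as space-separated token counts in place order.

6 1 3

(re-executing from step 1 with the substitution; state before step 1: [4 2 1])
step 1 (fire T2): [4 2 1]
step 2 (fire T3): [2 1 3]
step 3 (fire T2): [3 1 3]
step 4 (fire T2): [4 1 3]
step 5 (fire T2): [5 1 3]
step 6 (fire T2): [6 1 3]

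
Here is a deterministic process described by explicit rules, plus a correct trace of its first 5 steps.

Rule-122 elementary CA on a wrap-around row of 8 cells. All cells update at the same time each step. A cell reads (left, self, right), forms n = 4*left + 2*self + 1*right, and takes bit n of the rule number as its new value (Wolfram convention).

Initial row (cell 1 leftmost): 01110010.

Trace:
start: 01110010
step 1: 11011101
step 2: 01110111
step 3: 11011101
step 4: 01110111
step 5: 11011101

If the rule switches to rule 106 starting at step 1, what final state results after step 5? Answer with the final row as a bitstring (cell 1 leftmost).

(re-executing steps 1..5 under rule 106; state before step 1: 01110010)
step 1: 11010100
step 2: 11101001
step 3: 00110011
step 4: 01110111
step 5: 11011101

11011101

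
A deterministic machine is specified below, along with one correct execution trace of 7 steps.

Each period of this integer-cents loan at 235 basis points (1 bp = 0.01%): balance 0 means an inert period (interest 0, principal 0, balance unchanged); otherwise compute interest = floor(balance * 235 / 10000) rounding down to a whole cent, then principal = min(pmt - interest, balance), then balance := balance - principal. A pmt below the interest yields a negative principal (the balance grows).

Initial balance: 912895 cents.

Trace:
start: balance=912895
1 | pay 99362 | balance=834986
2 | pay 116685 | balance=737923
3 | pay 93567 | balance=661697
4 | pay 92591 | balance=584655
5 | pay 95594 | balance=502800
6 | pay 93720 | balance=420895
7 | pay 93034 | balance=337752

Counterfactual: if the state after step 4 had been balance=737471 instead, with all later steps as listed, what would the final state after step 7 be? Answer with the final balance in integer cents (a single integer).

501596

state after step 4 := balance=737471
5 | pay 95594 | balance=659207
6 | pay 93720 | balance=580978
7 | pay 93034 | balance=501596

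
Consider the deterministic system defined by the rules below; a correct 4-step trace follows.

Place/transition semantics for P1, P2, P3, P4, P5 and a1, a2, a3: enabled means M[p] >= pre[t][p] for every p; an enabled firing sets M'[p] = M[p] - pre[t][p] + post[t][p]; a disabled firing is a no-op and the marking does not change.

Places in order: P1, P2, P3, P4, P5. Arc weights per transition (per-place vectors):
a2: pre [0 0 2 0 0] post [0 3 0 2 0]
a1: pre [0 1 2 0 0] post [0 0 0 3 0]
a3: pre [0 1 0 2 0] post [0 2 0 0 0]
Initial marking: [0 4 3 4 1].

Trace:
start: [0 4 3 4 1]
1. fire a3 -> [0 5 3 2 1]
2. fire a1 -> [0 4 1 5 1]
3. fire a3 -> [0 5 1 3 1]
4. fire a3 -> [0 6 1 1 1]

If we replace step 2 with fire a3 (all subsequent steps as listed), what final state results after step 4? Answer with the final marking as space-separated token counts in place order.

(re-executing from step 2 with the substitution; state before step 2: [0 5 3 2 1])
2. fire a3 -> [0 6 3 0 1]
3. fire a3 -> [0 6 3 0 1]
4. fire a3 -> [0 6 3 0 1]

0 6 3 0 1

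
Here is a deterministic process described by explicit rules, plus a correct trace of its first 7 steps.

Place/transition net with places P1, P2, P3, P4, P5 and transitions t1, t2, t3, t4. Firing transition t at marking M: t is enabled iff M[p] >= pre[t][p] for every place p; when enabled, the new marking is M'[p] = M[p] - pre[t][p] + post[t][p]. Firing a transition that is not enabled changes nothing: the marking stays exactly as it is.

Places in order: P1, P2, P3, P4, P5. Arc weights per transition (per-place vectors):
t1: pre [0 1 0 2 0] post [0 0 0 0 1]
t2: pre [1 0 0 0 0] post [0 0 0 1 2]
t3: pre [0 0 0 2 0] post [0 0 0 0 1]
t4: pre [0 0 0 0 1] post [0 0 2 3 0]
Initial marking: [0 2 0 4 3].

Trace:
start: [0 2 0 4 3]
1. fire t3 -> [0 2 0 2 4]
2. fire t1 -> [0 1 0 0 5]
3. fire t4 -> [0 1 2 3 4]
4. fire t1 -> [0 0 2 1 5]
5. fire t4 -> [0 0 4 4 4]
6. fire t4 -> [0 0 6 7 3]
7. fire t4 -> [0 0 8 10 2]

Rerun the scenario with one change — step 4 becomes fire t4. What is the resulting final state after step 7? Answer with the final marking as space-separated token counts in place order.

(re-executing from step 4 with the substitution; state before step 4: [0 1 2 3 4])
4. fire t4 -> [0 1 4 6 3]
5. fire t4 -> [0 1 6 9 2]
6. fire t4 -> [0 1 8 12 1]
7. fire t4 -> [0 1 10 15 0]

0 1 10 15 0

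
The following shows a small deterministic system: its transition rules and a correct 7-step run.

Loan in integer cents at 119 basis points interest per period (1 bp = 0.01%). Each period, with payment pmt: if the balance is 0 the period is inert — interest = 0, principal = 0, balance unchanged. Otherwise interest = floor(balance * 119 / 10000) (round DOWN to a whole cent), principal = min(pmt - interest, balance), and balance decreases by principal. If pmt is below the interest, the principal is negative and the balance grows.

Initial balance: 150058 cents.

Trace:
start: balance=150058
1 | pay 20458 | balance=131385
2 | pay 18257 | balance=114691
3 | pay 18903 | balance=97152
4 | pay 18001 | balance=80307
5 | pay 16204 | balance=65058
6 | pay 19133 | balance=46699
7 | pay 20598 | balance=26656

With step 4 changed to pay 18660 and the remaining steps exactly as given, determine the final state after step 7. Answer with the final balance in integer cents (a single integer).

(re-executing from step 4 with the substitution; state before step 4: balance=97152)
4 | pay 18660 | balance=79648
5 | pay 16204 | balance=64391
6 | pay 19133 | balance=46024
7 | pay 20598 | balance=25973

25973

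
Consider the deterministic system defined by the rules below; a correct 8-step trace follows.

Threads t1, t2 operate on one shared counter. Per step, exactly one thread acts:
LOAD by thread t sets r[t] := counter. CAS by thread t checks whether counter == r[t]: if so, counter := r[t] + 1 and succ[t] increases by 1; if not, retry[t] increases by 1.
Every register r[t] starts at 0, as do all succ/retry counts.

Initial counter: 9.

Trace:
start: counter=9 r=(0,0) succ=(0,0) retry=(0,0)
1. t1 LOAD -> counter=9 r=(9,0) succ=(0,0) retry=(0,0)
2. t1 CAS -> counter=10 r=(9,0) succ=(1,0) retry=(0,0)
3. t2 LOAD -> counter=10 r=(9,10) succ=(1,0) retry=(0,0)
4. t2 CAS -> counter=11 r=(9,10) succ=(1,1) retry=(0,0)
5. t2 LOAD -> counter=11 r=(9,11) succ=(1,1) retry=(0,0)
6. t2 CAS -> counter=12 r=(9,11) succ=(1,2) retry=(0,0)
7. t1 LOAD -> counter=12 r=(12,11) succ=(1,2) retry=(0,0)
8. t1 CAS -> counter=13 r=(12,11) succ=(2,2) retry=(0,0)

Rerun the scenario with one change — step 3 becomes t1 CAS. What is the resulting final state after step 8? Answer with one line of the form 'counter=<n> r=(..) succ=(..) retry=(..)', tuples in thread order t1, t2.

counter=12 r=(11,10) succ=(2,1) retry=(1,1)

(re-executing from step 3 with the substitution; state before step 3: counter=10 r=(9,0) succ=(1,0) retry=(0,0))
3. t1 CAS -> counter=10 r=(9,0) succ=(1,0) retry=(1,0)
4. t2 CAS -> counter=10 r=(9,0) succ=(1,0) retry=(1,1)
5. t2 LOAD -> counter=10 r=(9,10) succ=(1,0) retry=(1,1)
6. t2 CAS -> counter=11 r=(9,10) succ=(1,1) retry=(1,1)
7. t1 LOAD -> counter=11 r=(11,10) succ=(1,1) retry=(1,1)
8. t1 CAS -> counter=12 r=(11,10) succ=(2,1) retry=(1,1)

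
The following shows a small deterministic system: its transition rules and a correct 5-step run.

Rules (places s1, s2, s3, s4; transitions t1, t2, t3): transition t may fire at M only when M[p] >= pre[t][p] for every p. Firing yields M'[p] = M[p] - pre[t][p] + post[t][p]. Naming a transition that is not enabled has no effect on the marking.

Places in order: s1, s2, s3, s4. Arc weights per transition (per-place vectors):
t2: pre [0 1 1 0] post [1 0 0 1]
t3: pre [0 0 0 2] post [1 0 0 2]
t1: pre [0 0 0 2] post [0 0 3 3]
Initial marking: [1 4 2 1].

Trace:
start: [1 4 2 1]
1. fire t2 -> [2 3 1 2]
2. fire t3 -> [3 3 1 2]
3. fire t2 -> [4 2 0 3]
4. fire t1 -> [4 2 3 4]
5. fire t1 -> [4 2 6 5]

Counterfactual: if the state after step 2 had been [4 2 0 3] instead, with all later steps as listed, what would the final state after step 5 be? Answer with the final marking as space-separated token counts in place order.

4 2 6 5

state after step 2 := [4 2 0 3]
3. fire t2 -> [4 2 0 3]
4. fire t1 -> [4 2 3 4]
5. fire t1 -> [4 2 6 5]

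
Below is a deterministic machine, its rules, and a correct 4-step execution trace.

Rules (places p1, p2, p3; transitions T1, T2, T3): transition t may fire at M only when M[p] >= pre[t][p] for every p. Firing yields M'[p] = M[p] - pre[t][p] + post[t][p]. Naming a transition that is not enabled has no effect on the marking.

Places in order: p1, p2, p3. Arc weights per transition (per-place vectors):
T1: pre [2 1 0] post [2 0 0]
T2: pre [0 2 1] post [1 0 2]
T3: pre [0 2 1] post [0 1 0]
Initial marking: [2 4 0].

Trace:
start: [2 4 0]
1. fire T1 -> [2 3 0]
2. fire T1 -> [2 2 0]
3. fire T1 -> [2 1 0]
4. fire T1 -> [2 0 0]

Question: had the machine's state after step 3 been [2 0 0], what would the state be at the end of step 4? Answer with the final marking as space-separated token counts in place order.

2 0 0

state after step 3 := [2 0 0]
4. fire T1 -> [2 0 0]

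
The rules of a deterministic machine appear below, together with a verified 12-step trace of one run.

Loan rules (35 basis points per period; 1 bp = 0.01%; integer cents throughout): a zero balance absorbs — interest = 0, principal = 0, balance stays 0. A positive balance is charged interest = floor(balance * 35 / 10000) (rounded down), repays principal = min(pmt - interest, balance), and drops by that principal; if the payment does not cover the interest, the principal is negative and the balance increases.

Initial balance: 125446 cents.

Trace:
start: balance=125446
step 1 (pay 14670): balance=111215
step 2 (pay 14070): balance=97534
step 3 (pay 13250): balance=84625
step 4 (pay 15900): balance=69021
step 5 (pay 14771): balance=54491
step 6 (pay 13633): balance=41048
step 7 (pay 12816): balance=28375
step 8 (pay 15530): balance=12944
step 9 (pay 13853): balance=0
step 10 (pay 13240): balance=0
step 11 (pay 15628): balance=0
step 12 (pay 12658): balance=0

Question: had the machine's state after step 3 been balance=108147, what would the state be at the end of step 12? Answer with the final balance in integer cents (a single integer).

state after step 3 := balance=108147
step 4 (pay 15900): balance=92625
step 5 (pay 14771): balance=78178
step 6 (pay 13633): balance=64818
step 7 (pay 12816): balance=52228
step 8 (pay 15530): balance=36880
step 9 (pay 13853): balance=23156
step 10 (pay 13240): balance=9997
step 11 (pay 15628): balance=0
step 12 (pay 12658): balance=0

0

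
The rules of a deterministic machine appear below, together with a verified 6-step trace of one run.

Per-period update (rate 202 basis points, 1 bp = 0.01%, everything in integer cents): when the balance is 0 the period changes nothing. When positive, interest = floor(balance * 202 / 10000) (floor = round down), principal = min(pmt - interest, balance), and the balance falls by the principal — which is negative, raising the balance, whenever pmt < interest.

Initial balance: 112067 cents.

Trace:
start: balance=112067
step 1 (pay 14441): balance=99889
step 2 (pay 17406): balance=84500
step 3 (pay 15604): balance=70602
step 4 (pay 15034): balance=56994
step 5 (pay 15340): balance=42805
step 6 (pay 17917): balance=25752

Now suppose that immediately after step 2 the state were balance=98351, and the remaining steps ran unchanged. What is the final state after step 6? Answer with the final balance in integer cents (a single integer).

40756

state after step 2 := balance=98351
step 3 (pay 15604): balance=84733
step 4 (pay 15034): balance=71410
step 5 (pay 15340): balance=57512
step 6 (pay 17917): balance=40756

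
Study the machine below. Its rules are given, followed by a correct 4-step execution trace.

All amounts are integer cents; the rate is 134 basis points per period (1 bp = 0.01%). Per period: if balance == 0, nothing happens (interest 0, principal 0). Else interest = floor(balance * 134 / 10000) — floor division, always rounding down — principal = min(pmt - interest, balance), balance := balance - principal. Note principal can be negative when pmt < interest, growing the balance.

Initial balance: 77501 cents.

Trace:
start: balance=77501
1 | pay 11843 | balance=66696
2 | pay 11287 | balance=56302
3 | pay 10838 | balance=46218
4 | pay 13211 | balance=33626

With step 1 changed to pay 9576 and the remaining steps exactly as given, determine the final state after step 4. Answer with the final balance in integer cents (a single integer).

(re-executing from step 1 with the substitution; state before step 1: balance=77501)
1 | pay 9576 | balance=68963
2 | pay 11287 | balance=58600
3 | pay 10838 | balance=48547
4 | pay 13211 | balance=35986

35986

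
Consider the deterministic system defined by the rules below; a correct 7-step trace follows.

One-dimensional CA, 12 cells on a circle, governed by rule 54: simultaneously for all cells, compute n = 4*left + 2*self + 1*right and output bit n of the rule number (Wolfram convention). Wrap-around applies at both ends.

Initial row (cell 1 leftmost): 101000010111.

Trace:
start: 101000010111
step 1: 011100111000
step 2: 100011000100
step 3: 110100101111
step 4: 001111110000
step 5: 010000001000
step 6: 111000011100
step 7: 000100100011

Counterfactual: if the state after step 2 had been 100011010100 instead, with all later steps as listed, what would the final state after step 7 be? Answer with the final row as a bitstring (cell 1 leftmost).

000110001001

state after step 2 := 100011010100
step 3: 110100111111
step 4: 001111000000
step 5: 010000100000
step 6: 111001110000
step 7: 000110001001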